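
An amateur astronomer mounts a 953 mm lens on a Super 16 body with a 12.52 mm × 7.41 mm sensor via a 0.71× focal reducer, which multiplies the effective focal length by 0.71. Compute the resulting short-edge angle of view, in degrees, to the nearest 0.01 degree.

Effective focal length f = 953 × 0.71 = 676.63 mm.
α = 2·arctan(7.41 / (2 × 676.63)) = 2·arctan(0.00548) ≈ 0.6275°.

0.63°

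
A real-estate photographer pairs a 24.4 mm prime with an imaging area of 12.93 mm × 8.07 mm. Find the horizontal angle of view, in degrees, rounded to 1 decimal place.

Angle of view α = 2·arctan(w/2f) with w = 12.93 mm and f = 24.4 mm.
w/2f = 0.26496; arctan(0.26496) ≈ 14.8400°, so α ≈ 29.6801°.

29.7°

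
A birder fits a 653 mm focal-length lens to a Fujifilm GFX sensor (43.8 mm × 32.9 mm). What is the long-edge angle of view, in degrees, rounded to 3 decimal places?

3.842°

Angle of view α = 2·arctan(w/2f) with w = 43.8 mm and f = 653 mm.
w/2f = 0.03354; arctan(0.03354) ≈ 1.9208°, so α ≈ 3.8417°.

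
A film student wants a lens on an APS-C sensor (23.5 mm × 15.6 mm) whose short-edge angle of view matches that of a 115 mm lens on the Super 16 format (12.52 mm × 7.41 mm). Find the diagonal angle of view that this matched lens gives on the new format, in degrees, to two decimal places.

Equal short-edge AOV ⇒ f₂ = f₁ · 15.6/7.41 = 115 × 2.10526 ≈ 242.1053 mm.
Sensor diagonal = √(23.5² + 15.6²) = √795.6100 ≈ 28.2066 mm.
Diagonal AOV on the new format = 2·arctan(28.2066 / (2 × 242.1053)) = 2·arctan(0.05825) ≈ 6.6677°.

6.67°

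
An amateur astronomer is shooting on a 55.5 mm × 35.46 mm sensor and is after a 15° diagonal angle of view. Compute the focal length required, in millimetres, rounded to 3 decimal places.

Sensor diagonal = √(55.5² + 35.46²) = √4337.6616 ≈ 65.8609 mm.
From α = 2·arctan(d/2f) we get f = d / (2·tan(α/2)).
With d = 65.8609 mm and α/2 = 7.5°, tan(α/2) ≈ 0.13165, so f ≈ 65.8609 / 0.26330 ≈ 250.1317 mm.

250.132 mm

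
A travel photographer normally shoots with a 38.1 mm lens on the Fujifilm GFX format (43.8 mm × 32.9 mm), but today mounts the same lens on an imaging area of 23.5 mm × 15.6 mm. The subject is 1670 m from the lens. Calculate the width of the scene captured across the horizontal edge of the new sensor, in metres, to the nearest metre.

1030 m

The focal length stays 38.1 mm; the relevant sensor dimension is now w = 23.5 mm. Object distance dₒ = 1670 m = 1.67e+06 mm.
Thin-lens field width W = w·(dₒ − f)/f = 23.5 × (1.67e+06 − 38.1)/38.1 ≈ 1030028.993 mm = 1030.03 m.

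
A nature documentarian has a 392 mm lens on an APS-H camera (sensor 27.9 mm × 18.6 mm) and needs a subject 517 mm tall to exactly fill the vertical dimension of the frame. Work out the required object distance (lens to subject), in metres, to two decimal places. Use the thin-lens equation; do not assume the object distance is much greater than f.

Magnification m = h/W = dᵢ/dₒ; combined with 1/f = 1/dₒ + 1/dᵢ this gives dₒ = f·(1 + W/h).
dₒ = 392 mm × (1 + 517/18.6) = 392 × 28.7957 ≈ 11287.914 mm = 11.2879 m.

11.29 m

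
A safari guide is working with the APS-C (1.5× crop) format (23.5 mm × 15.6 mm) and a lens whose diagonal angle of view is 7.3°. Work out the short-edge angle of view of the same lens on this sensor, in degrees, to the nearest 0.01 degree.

4.04°

Sensor diagonal = √(23.5² + 15.6²) = √795.6100 ≈ 28.2066 mm.
From the diagonal AOV: f = 28.2066 / (2·tan(3.65°)) = 28.2066 / 0.12758 ≈ 221.0863 mm.
Short-edge AOV = 2·arctan(15.6 / (2 × 221.0863)) = 2·arctan(0.03528) ≈ 4.0412°.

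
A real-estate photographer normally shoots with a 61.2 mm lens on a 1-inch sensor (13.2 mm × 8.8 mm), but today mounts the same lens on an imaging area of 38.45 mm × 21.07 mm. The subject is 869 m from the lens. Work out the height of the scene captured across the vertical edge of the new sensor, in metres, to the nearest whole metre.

299 m

The focal length stays 61.2 mm; the relevant sensor dimension is now h = 21.07 mm. Object distance dₒ = 869 m = 869000 mm.
Thin-lens field height W = h·(dₒ − f)/f = 21.07 × (869000 − 61.2)/61.2 ≈ 299159.159 mm = 299.159 m.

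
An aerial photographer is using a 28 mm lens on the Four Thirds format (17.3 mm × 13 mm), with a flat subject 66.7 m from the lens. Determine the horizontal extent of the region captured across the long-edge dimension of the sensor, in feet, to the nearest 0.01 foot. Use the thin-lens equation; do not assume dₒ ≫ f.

135.15 ft

dₒ: 66.7 m = 66700 mm.
Similar triangles through the lens centre give W/dₒ = w/dᵢ; with 1/f = 1/dₒ + 1/dᵢ this gives W = w·(dₒ − f)/f.
W = 17.3 mm × (66700 − 28) / 28 = 17.3 × 2381.1429 ≈ 41193.771 mm = 41193.771/304.8 ft = 135.15 ft.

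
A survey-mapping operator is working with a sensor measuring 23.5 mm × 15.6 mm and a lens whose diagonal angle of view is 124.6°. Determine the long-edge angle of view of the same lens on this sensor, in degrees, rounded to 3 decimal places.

Sensor diagonal = √(23.5² + 15.6²) = √795.6100 ≈ 28.2066 mm.
From the diagonal AOV: f = 28.2066 / (2·tan(62.3°)) = 28.2066 / 3.80944 ≈ 7.4044 mm.
Long-edge AOV = 2·arctan(23.5 / (2 × 7.4044)) = 2·arctan(1.58690) ≈ 115.5650°.

115.565°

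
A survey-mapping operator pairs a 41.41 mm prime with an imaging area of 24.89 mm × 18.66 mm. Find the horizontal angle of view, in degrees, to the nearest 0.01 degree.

Angle of view α = 2·arctan(w/2f) with w = 24.89 mm and f = 41.41 mm.
w/2f = 0.30053; arctan(0.30053) ≈ 16.7272°, so α ≈ 33.4543°.

33.45°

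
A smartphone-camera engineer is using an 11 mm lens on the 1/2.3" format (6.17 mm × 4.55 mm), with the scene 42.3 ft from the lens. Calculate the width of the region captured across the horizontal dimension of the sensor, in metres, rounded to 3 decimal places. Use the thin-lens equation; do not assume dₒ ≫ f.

7.226 m

dₒ: 42.3 ft × 304.8 mm/ft = 12893.04 mm.
Similar triangles through the lens centre give W/dₒ = w/dᵢ; with 1/f = 1/dₒ + 1/dᵢ this gives W = w·(dₒ − f)/f.
W = 6.17 mm × (12893 − 11) / 11 = 6.17 × 1171.0945 ≈ 7225.653 mm = 7.22565 m.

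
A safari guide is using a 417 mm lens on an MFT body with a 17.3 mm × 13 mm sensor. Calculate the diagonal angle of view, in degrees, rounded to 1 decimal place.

3.0°

Sensor diagonal = √(17.3² + 13²) = √468.2900 ≈ 21.6400 mm.
Angle of view α = 2·arctan(d/2f) with d = 21.6400 mm and f = 417 mm.
d/2f = 0.02595; arctan(0.02595) ≈ 1.4863°, so α ≈ 2.9727°.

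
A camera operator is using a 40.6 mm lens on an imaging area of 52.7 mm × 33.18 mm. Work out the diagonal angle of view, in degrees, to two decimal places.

74.97°

Sensor diagonal = √(52.7² + 33.18²) = √3878.2024 ≈ 62.2752 mm.
Angle of view α = 2·arctan(d/2f) with d = 62.2752 mm and f = 40.6 mm.
d/2f = 0.76694; arctan(0.76694) ≈ 37.4859°, so α ≈ 74.9718°.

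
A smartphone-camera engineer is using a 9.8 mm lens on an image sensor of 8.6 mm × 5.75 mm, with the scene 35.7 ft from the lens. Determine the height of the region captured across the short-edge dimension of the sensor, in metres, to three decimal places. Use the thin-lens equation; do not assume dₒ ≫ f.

dₒ: 35.7 ft × 304.8 mm/ft = 10881.36 mm.
Similar triangles through the lens centre give W/dₒ = h/dᵢ; with 1/f = 1/dₒ + 1/dᵢ this gives W = h·(dₒ − f)/f.
W = 5.75 mm × (10881.4 − 9.8) / 9.8 = 5.75 × 1109.3428 ≈ 6378.721 mm = 6.37872 m.

6.379 m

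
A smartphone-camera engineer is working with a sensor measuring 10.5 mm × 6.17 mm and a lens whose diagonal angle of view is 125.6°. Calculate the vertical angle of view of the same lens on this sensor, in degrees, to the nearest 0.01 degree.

89.18°

Sensor diagonal = √(10.5² + 6.17²) = √148.3189 ≈ 12.1786 mm.
From the diagonal AOV: f = 12.1786 / (2·tan(62.8°)) = 12.1786 / 3.89158 ≈ 3.1295 mm.
Vertical AOV = 2·arctan(6.17 / (2 × 3.1295)) = 2·arctan(0.98579) ≈ 89.1798°.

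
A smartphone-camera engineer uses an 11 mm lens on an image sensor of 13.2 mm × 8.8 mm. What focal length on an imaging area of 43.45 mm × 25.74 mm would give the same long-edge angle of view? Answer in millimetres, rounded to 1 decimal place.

36.2 mm

Equal angle of view means equal width/f ratio, so f₂ = f₁ · (width₂/width₁) = 11 × 43.45/13.2.
f₂ = 11 × 3.29167 ≈ 36.208 mm.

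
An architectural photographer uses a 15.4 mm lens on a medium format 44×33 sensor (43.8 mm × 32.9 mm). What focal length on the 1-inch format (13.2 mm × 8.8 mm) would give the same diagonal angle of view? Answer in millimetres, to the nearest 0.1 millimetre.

Sensor diagonal = √(43.8² + 32.9²) = √3000.8500 ≈ 54.7800 mm.
Sensor diagonal = √(13.2² + 8.8²) = √251.6800 ≈ 15.8644 mm.
Equal angle of view means equal diagonal/f ratio, so f₂ = f₁ · (diagonal₂/diagonal₁) = 15.4 × 15.8644/54.7800.
f₂ = 15.4 × 0.28960 ≈ 4.460 mm.

4.5 mm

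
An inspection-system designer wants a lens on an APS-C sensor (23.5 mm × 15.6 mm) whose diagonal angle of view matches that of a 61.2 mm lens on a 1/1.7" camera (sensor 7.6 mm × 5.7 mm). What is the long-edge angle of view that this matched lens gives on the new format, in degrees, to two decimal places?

7.40°

Sensor diagonal = √(7.6² + 5.7²) = √90.2500 ≈ 9.5000 mm.
Sensor diagonal = √(23.5² + 15.6²) = √795.6100 ≈ 28.2066 mm.
Equal diagonal AOV ⇒ f₂ = f₁ · 28.2066/9.5000 = 61.2 × 2.96911 ≈ 181.7096 mm.
Long-edge AOV on the new format = 2·arctan(23.5 / (2 × 181.7096)) = 2·arctan(0.06466) ≈ 7.3996°.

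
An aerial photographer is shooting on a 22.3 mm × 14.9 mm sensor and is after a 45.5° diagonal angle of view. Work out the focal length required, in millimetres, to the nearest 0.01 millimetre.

Sensor diagonal = √(22.3² + 14.9²) = √719.3000 ≈ 26.8198 mm.
From α = 2·arctan(d/2f) we get f = d / (2·tan(α/2)).
With d = 26.8198 mm and α/2 = 22.75°, tan(α/2) ≈ 0.41933, so f ≈ 26.8198 / 0.83867 ≈ 31.9789 mm.

31.98 mm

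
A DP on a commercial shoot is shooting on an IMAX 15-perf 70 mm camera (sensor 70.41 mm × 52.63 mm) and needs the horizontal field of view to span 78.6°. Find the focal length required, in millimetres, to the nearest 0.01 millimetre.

From α = 2·arctan(w/2f) we get f = w / (2·tan(α/2)).
With w = 70.41 mm and α/2 = 39.3°, tan(α/2) ≈ 0.81849, so f ≈ 70.41 / 1.63698 ≈ 43.0121 mm.

43.01 mm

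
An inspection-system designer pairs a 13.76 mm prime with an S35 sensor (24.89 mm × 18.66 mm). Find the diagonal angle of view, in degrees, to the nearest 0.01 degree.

Sensor diagonal = √(24.89² + 18.66²) = √967.7077 ≈ 31.1080 mm.
Angle of view α = 2·arctan(d/2f) with d = 31.1080 mm and f = 13.76 mm.
d/2f = 1.13038; arctan(1.13038) ≈ 48.5021°, so α ≈ 97.0042°.

97.00°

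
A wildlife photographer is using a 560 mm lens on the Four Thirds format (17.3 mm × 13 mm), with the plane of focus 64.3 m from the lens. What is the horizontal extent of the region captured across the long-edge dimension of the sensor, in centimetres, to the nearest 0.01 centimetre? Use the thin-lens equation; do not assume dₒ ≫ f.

dₒ: 64.3 m = 64300 mm.
Similar triangles through the lens centre give W/dₒ = w/dᵢ; with 1/f = 1/dₒ + 1/dᵢ this gives W = w·(dₒ − f)/f.
W = 17.3 mm × (64300 − 560) / 560 = 17.3 × 113.8214 ≈ 1969.111 mm = 196.911 cm.

196.91 cm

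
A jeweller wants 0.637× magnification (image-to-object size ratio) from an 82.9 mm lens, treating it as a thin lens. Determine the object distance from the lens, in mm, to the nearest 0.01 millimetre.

213.04 mm

With m = dᵢ/dₒ and 1/f = 1/dₒ + 1/dᵢ, substituting dᵢ = m·dₒ gives 1/f = (1 + 1/m)/dₒ, hence dₒ = f·(1 + 1/m).
dₒ = 82.9 × (1 + 1/0.637) = 82.9 × 2.56986 ≈ 213.041 mm.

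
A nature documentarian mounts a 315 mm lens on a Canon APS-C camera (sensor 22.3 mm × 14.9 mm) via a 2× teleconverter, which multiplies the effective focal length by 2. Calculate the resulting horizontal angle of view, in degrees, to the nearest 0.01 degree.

2.03°

Effective focal length f = 315 × 2 = 630 mm.
α = 2·arctan(22.3 / (2 × 630)) = 2·arctan(0.01770) ≈ 2.0279°.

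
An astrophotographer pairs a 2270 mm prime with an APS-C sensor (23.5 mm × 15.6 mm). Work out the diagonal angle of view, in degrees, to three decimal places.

Sensor diagonal = √(23.5² + 15.6²) = √795.6100 ≈ 28.2066 mm.
Angle of view α = 2·arctan(d/2f) with d = 28.2066 mm and f = 2270 mm.
d/2f = 0.00621; arctan(0.00621) ≈ 0.3560°, so α ≈ 0.7119°.

0.712°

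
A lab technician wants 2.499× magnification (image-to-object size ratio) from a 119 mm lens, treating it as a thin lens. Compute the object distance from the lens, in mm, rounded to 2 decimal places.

166.62 mm

With m = dᵢ/dₒ and 1/f = 1/dₒ + 1/dᵢ, substituting dᵢ = m·dₒ gives 1/f = (1 + 1/m)/dₒ, hence dₒ = f·(1 + 1/m).
dₒ = 119 × (1 + 1/2.499) = 119 × 1.40016 ≈ 166.619 mm.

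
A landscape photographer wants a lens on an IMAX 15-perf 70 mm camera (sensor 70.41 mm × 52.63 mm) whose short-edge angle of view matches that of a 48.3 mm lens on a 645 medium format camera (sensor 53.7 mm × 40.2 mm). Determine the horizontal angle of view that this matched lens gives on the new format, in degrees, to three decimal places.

Equal short-edge AOV ⇒ f₂ = f₁ · 52.63/40.2 = 48.3 × 1.30920 ≈ 63.2346 mm.
Horizontal AOV on the new format = 2·arctan(70.41 / (2 × 63.2346)) = 2·arctan(0.55674) ≈ 58.2126°.

58.213°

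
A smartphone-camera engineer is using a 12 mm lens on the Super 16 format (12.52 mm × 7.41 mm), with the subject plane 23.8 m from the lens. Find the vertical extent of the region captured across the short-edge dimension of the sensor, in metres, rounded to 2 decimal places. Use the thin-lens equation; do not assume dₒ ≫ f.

dₒ: 23.8 m = 23800 mm.
Similar triangles through the lens centre give W/dₒ = h/dᵢ; with 1/f = 1/dₒ + 1/dᵢ this gives W = h·(dₒ − f)/f.
W = 7.41 mm × (23800 − 12) / 12 = 7.41 × 1982.3333 ≈ 14689.090 mm = 14.6891 m.

14.69 m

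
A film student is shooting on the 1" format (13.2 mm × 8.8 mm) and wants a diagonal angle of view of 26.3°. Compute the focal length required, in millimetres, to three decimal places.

Sensor diagonal = √(13.2² + 8.8²) = √251.6800 ≈ 15.8644 mm.
From α = 2·arctan(d/2f) we get f = d / (2·tan(α/2)).
With d = 15.8644 mm and α/2 = 13.15°, tan(α/2) ≈ 0.23363, so f ≈ 15.8644 / 0.46725 ≈ 33.9524 mm.

33.952 mm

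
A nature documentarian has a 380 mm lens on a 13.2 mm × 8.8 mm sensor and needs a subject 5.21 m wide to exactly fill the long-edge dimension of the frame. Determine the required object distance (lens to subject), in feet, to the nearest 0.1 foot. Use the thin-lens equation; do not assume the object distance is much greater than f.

W: 5.21 m = 5210 mm.
Magnification m = w/W = dᵢ/dₒ; combined with 1/f = 1/dₒ + 1/dᵢ this gives dₒ = f·(1 + W/w).
dₒ = 380 mm × (1 + 5210/13.2) = 380 × 395.6970 ≈ 150364.848 mm = 150364.848/304.8 ft = 493.323 ft.

493.3 ft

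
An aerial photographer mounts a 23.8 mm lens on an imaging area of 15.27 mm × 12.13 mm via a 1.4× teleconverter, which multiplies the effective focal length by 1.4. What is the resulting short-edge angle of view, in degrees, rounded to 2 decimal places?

20.63°

Effective focal length f = 23.8 × 1.4 = 33.32 mm.
α = 2·arctan(12.13 / (2 × 33.32)) = 2·arctan(0.18202) ≈ 20.6324°.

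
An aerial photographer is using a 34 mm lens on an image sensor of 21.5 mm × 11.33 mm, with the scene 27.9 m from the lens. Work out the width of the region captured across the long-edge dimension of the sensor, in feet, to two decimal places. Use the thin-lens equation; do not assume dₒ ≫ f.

57.81 ft

dₒ: 27.9 m = 27900 mm.
Similar triangles through the lens centre give W/dₒ = w/dᵢ; with 1/f = 1/dₒ + 1/dᵢ this gives W = w·(dₒ − f)/f.
W = 21.5 mm × (27900 − 34) / 34 = 21.5 × 819.5882 ≈ 17621.147 mm = 17621.147/304.8 ft = 57.8122 ft.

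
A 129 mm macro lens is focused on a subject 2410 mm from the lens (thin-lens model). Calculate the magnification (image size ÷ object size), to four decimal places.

Thin lens: 1/f = 1/dₒ + 1/dᵢ → 1/dᵢ = 1/129 − 1/2410 = 0.0073370 mm⁻¹, so dᵢ ≈ 136.2955 mm.
Magnification m = dᵢ/dₒ = 136.2955/2410 ≈ 0.05655.

0.0566×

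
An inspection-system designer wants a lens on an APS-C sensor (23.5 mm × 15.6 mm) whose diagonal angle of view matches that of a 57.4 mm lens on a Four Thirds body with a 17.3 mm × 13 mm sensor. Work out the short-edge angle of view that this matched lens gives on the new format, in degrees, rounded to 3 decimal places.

11.904°

Sensor diagonal = √(17.3² + 13²) = √468.2900 ≈ 21.6400 mm.
Sensor diagonal = √(23.5² + 15.6²) = √795.6100 ≈ 28.2066 mm.
Equal diagonal AOV ⇒ f₂ = f₁ · 28.2066/21.6400 = 57.4 × 1.30344 ≈ 74.8177 mm.
Short-edge AOV on the new format = 2·arctan(15.6 / (2 × 74.8177)) = 2·arctan(0.10425) ≈ 11.9036°.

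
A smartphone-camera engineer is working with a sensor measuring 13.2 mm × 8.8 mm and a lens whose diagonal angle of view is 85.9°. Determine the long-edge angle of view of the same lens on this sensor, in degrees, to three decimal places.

Sensor diagonal = √(13.2² + 8.8²) = √251.6800 ≈ 15.8644 mm.
From the diagonal AOV: f = 15.8644 / (2·tan(42.95°)) = 15.8644 / 1.86177 ≈ 8.5212 mm.
Long-edge AOV = 2·arctan(13.2 / (2 × 8.5212)) = 2·arctan(0.77454) ≈ 75.5186°.

75.519°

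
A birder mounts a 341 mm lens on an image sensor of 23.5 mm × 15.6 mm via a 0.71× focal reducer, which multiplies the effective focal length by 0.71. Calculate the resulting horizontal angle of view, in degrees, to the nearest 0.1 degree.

Effective focal length f = 341 × 0.71 = 242.11 mm.
α = 2·arctan(23.5 / (2 × 242.11)) = 2·arctan(0.04853) ≈ 5.5570°.

5.6°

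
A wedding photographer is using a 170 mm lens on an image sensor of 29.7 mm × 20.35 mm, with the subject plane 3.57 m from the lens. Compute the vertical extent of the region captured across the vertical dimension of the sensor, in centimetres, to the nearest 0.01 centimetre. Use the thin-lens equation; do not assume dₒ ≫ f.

40.70 cm

dₒ: 3.57 m = 3570 mm.
Similar triangles through the lens centre give W/dₒ = h/dᵢ; with 1/f = 1/dₒ + 1/dᵢ this gives W = h·(dₒ − f)/f.
W = 20.35 mm × (3570 − 170) / 170 = 20.35 × 20.0000 ≈ 407.000 mm = 40.7 cm.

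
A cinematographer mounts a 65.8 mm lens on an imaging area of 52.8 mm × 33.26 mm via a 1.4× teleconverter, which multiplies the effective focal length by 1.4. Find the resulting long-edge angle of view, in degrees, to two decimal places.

Effective focal length f = 65.8 × 1.4 = 92.12 mm.
α = 2·arctan(52.8 / (2 × 92.12)) = 2·arctan(0.28658) ≈ 31.9828°.

31.98°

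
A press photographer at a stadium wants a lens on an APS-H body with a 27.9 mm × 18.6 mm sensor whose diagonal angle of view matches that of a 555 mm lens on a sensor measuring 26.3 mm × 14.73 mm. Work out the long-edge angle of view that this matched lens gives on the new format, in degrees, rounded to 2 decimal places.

2.59°

Sensor diagonal = √(26.3² + 14.73²) = √908.6629 ≈ 30.1440 mm.
Sensor diagonal = √(27.9² + 18.6²) = √1124.3700 ≈ 33.5316 mm.
Equal diagonal AOV ⇒ f₂ = f₁ · 33.5316/30.1440 = 555 × 1.11238 ≈ 617.3710 mm.
Long-edge AOV on the new format = 2·arctan(27.9 / (2 × 617.3710)) = 2·arctan(0.02260) ≈ 2.5888°.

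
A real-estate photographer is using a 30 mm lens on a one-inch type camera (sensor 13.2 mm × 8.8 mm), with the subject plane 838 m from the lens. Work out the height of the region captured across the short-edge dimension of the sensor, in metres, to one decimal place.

245.8 m

dₒ: 838 m = 838000 mm.
Similar triangles through the lens centre give W/dₒ = h/dᵢ; with 1/f = 1/dₒ + 1/dᵢ this gives W = h·(dₒ − f)/f.
W = 8.8 mm × (838000 − 30) / 30 = 8.8 × 27932.3333 ≈ 245804.533 mm = 245.805 m.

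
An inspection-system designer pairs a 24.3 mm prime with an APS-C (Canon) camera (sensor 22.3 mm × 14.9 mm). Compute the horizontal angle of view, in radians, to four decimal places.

Angle of view α = 2·arctan(w/2f) with w = 22.3 mm and f = 24.3 mm.
w/2f = 0.45885; arctan(0.45885) ≈ 0.4302 rad, so α ≈ 0.8604 rad.

0.8604 rad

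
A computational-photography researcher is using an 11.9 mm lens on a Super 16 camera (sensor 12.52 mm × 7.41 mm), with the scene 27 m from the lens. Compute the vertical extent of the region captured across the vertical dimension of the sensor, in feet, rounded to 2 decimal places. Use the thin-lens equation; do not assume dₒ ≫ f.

55.14 ft

dₒ: 27 m = 27000 mm.
Similar triangles through the lens centre give W/dₒ = h/dᵢ; with 1/f = 1/dₒ + 1/dᵢ this gives W = h·(dₒ − f)/f.
W = 7.41 mm × (27000 − 11.9) / 11.9 = 7.41 × 2267.9076 ≈ 16805.195 mm = 16805.195/304.8 ft = 55.1352 ft.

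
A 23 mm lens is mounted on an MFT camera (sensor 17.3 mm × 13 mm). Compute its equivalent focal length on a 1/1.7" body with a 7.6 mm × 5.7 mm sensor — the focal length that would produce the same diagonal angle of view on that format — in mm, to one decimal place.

10.1 mm

Sensor diagonal = √(17.3² + 13²) = √468.2900 ≈ 21.6400 mm.
Sensor diagonal = √(7.6² + 5.7²) = √90.2500 ≈ 9.5000 mm.
Equal angle of view means equal diagonal/f ratio, so f₂ = f₁ · (diagonal₂/diagonal₁) = 23 × 9.5000/21.6400.
f₂ = 23 × 0.43900 ≈ 10.097 mm.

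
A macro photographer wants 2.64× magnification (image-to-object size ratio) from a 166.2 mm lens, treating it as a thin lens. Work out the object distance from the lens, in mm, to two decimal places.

With m = dᵢ/dₒ and 1/f = 1/dₒ + 1/dᵢ, substituting dᵢ = m·dₒ gives 1/f = (1 + 1/m)/dₒ, hence dₒ = f·(1 + 1/m).
dₒ = 166.2 × (1 + 1/2.64) = 166.2 × 1.37879 ≈ 229.155 mm.

229.15 mm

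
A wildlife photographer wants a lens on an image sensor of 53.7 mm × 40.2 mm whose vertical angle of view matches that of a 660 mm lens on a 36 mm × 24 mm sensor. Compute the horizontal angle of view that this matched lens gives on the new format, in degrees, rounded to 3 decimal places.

Equal vertical AOV ⇒ f₂ = f₁ · 40.2/24 = 660 × 1.67500 ≈ 1105.5000 mm.
Horizontal AOV on the new format = 2·arctan(53.7 / (2 × 1105.5000)) = 2·arctan(0.02429) ≈ 2.7826°.

2.783°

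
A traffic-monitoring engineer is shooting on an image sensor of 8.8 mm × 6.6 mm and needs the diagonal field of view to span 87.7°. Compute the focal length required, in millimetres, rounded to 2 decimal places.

5.73 mm

Sensor diagonal = √(8.8² + 6.6²) = √121.0000 ≈ 11.0000 mm.
From α = 2·arctan(d/2f) we get f = d / (2·tan(α/2)).
With d = 11.0000 mm and α/2 = 43.85°, tan(α/2) ≈ 0.96064, so f ≈ 11.0000 / 1.92128 ≈ 5.7253 mm.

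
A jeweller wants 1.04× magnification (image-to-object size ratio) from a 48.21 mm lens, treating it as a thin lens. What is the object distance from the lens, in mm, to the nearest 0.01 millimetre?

With m = dᵢ/dₒ and 1/f = 1/dₒ + 1/dᵢ, substituting dᵢ = m·dₒ gives 1/f = (1 + 1/m)/dₒ, hence dₒ = f·(1 + 1/m).
dₒ = 48.21 × (1 + 1/1.04) = 48.21 × 1.96154 ≈ 94.566 mm.

94.57 mm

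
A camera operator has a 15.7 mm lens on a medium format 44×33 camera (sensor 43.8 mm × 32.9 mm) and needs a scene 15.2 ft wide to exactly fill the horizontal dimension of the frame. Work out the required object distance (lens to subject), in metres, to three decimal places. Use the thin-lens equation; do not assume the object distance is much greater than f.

W: 15.2 ft × 304.8 mm/ft = 4632.96 mm.
Magnification m = w/W = dᵢ/dₒ; combined with 1/f = 1/dₒ + 1/dᵢ this gives dₒ = f·(1 + W/w).
dₒ = 15.7 mm × (1 + 4632.96/43.8) = 15.7 × 106.7753 ≈ 1676.373 mm = 1.67637 m.

1.676 m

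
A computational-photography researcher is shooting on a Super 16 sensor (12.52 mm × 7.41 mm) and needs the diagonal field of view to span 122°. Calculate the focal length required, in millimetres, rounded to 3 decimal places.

4.032 mm

Sensor diagonal = √(12.52² + 7.41²) = √211.6585 ≈ 14.5485 mm.
From α = 2·arctan(d/2f) we get f = d / (2·tan(α/2)).
With d = 14.5485 mm and α/2 = 61°, tan(α/2) ≈ 1.80405, so f ≈ 14.5485 / 3.60810 ≈ 4.0322 mm.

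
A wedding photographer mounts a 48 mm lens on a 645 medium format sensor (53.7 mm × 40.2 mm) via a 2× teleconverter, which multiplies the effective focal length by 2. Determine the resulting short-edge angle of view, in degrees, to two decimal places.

23.65°

Effective focal length f = 48 × 2 = 96 mm.
α = 2·arctan(40.2 / (2 × 96)) = 2·arctan(0.20938) ≈ 23.6510°.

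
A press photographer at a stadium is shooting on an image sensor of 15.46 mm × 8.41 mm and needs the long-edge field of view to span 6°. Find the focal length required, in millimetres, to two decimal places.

From α = 2·arctan(w/2f) we get f = w / (2·tan(α/2)).
With w = 15.46 mm and α/2 = 3°, tan(α/2) ≈ 0.05241, so f ≈ 15.46 / 0.10482 ≈ 147.4972 mm.

147.50 mm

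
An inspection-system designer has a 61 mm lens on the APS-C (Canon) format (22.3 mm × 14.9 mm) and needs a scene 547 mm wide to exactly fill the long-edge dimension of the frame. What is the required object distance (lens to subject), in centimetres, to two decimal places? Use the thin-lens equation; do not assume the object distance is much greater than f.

155.73 cm

Magnification m = w/W = dᵢ/dₒ; combined with 1/f = 1/dₒ + 1/dᵢ this gives dₒ = f·(1 + W/w).
dₒ = 61 mm × (1 + 547/22.3) = 61 × 25.5291 ≈ 1557.278 mm = 155.728 cm.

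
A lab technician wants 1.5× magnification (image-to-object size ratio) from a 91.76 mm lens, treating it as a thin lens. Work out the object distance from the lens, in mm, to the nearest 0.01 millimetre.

With m = dᵢ/dₒ and 1/f = 1/dₒ + 1/dᵢ, substituting dᵢ = m·dₒ gives 1/f = (1 + 1/m)/dₒ, hence dₒ = f·(1 + 1/m).
dₒ = 91.76 × (1 + 1/1.5) = 91.76 × 1.66667 ≈ 152.933 mm.

152.93 mm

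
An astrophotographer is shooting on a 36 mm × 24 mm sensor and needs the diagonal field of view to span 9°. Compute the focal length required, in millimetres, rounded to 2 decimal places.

274.88 mm

Sensor diagonal = √(36² + 24²) = √1872.0000 ≈ 43.2666 mm.
From α = 2·arctan(d/2f) we get f = d / (2·tan(α/2)).
With d = 43.2666 mm and α/2 = 4.5°, tan(α/2) ≈ 0.07870, so f ≈ 43.2666 / 0.15740 ≈ 274.8772 mm.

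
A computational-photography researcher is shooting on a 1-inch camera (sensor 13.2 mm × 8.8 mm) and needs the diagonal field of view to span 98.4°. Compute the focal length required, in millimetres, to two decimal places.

6.85 mm

Sensor diagonal = √(13.2² + 8.8²) = √251.6800 ≈ 15.8644 mm.
From α = 2·arctan(d/2f) we get f = d / (2·tan(α/2)).
With d = 15.8644 mm and α/2 = 49.2°, tan(α/2) ≈ 1.15851, so f ≈ 15.8644 / 2.31702 ≈ 6.8469 mm.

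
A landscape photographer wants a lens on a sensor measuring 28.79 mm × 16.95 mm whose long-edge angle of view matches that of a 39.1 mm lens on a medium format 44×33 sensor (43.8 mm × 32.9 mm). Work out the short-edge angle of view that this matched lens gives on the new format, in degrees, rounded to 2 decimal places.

Equal long-edge AOV ⇒ f₂ = f₁ · 28.79/43.8 = 39.1 × 0.65731 ≈ 25.7007 mm.
Short-edge AOV on the new format = 2·arctan(16.95 / (2 × 25.7007)) = 2·arctan(0.32976) ≈ 36.5008°.

36.50°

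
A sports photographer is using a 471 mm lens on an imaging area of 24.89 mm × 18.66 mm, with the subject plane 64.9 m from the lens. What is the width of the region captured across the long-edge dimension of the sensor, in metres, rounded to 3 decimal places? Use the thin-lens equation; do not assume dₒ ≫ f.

dₒ: 64.9 m = 64900 mm.
Similar triangles through the lens centre give W/dₒ = w/dᵢ; with 1/f = 1/dₒ + 1/dᵢ this gives W = w·(dₒ − f)/f.
W = 24.89 mm × (64900 − 471) / 471 = 24.89 × 136.7919 ≈ 3404.751 mm = 3.40475 m.

3.405 m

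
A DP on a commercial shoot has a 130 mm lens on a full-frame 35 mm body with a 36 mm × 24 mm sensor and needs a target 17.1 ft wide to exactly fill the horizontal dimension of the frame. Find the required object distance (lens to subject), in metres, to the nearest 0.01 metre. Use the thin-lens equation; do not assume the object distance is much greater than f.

18.95 m

W: 17.1 ft × 304.8 mm/ft = 5212.08 mm.
Magnification m = w/W = dᵢ/dₒ; combined with 1/f = 1/dₒ + 1/dᵢ this gives dₒ = f·(1 + W/w).
dₒ = 130 mm × (1 + 5212.08/36) = 130 × 145.7800 ≈ 18951.399 mm = 18.9514 m.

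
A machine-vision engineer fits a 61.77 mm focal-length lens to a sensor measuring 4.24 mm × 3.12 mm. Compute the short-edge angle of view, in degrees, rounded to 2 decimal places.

Angle of view α = 2·arctan(h/2f) with h = 3.12 mm and f = 61.77 mm.
h/2f = 0.02525; arctan(0.02525) ≈ 1.4467°, so α ≈ 2.8934°.

2.89°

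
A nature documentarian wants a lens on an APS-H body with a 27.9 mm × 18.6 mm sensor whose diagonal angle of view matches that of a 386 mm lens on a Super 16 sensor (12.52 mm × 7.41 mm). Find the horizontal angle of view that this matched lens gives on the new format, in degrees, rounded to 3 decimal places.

Sensor diagonal = √(12.52² + 7.41²) = √211.6585 ≈ 14.5485 mm.
Sensor diagonal = √(27.9² + 18.6²) = √1124.3700 ≈ 33.5316 mm.
Equal diagonal AOV ⇒ f₂ = f₁ · 33.5316/14.5485 = 386 × 2.30482 ≈ 889.6600 mm.
Horizontal AOV on the new format = 2·arctan(27.9 / (2 × 889.6600)) = 2·arctan(0.01568) ≈ 1.7967°.

1.797°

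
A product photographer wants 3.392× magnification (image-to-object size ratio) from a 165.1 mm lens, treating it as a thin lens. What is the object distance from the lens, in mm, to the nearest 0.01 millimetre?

213.77 mm

With m = dᵢ/dₒ and 1/f = 1/dₒ + 1/dᵢ, substituting dᵢ = m·dₒ gives 1/f = (1 + 1/m)/dₒ, hence dₒ = f·(1 + 1/m).
dₒ = 165.1 × (1 + 1/3.392) = 165.1 × 1.29481 ≈ 213.773 mm.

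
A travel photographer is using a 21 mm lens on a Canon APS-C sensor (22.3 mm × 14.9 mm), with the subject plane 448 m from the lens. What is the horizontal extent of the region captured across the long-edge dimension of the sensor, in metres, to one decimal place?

dₒ: 448 m = 448000 mm.
Similar triangles through the lens centre give W/dₒ = w/dᵢ; with 1/f = 1/dₒ + 1/dᵢ this gives W = w·(dₒ − f)/f.
W = 22.3 mm × (448000 − 21) / 21 = 22.3 × 21332.3333 ≈ 475711.033 mm = 475.711 m.

475.7 m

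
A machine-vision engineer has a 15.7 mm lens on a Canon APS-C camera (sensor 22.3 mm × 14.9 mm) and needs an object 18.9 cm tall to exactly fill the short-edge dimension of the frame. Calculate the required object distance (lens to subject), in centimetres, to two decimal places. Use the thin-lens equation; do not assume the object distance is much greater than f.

W: 18.9 cm = 189 mm.
Magnification m = h/W = dᵢ/dₒ; combined with 1/f = 1/dₒ + 1/dᵢ this gives dₒ = f·(1 + W/h).
dₒ = 15.7 mm × (1 + 189/14.9) = 15.7 × 13.6846 ≈ 214.848 mm = 21.4848 cm.

21.48 cm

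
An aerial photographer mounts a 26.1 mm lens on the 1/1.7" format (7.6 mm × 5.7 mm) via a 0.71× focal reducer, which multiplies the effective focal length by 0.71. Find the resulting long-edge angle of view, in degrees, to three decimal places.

Effective focal length f = 26.1 × 0.71 = 18.531 mm.
α = 2·arctan(7.6 / (2 × 18.531)) = 2·arctan(0.20506) ≈ 23.1770°.

23.177°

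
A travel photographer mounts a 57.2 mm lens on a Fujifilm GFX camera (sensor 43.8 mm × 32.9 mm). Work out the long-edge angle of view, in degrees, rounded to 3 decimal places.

Angle of view α = 2·arctan(w/2f) with w = 43.8 mm and f = 57.2 mm.
w/2f = 0.38287; arctan(0.38287) ≈ 20.9502°, so α ≈ 41.9004°.

41.900°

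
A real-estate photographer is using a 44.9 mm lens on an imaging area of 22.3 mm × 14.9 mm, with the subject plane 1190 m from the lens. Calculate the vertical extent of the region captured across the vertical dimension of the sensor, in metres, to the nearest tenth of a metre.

394.9 m

dₒ: 1190 m = 1.19e+06 mm.
Similar triangles through the lens centre give W/dₒ = h/dᵢ; with 1/f = 1/dₒ + 1/dᵢ this gives W = h·(dₒ − f)/f.
W = 14.9 mm × (1.19e+06 − 44.9) / 44.9 = 14.9 × 26502.3408 ≈ 394884.877 mm = 394.885 m.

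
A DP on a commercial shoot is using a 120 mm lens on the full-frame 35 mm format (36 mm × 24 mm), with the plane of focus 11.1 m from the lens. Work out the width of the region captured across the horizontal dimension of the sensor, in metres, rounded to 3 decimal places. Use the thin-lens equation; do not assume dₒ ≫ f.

3.294 m

dₒ: 11.1 m = 11100 mm.
Similar triangles through the lens centre give W/dₒ = w/dᵢ; with 1/f = 1/dₒ + 1/dᵢ this gives W = w·(dₒ − f)/f.
W = 36 mm × (11100 − 120) / 120 = 36 × 91.5000 ≈ 3294.000 mm = 3.294 m.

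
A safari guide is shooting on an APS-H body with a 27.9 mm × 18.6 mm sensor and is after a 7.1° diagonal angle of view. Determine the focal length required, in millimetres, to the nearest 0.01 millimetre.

Sensor diagonal = √(27.9² + 18.6²) = √1124.3700 ≈ 33.5316 mm.
From α = 2·arctan(d/2f) we get f = d / (2·tan(α/2)).
With d = 33.5316 mm and α/2 = 3.55°, tan(α/2) ≈ 0.06204, so f ≈ 33.5316 / 0.12408 ≈ 270.2481 mm.

270.25 mm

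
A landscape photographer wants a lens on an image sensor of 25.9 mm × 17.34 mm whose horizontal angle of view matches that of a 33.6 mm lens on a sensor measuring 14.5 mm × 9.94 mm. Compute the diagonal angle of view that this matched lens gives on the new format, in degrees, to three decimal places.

29.113°

Equal horizontal AOV ⇒ f₂ = f₁ · 25.9/14.5 = 33.6 × 1.78621 ≈ 60.0166 mm.
Sensor diagonal = √(25.9² + 17.34²) = √971.4856 ≈ 31.1687 mm.
Diagonal AOV on the new format = 2·arctan(31.1687 / (2 × 60.0166)) = 2·arctan(0.25967) ≈ 29.1127°.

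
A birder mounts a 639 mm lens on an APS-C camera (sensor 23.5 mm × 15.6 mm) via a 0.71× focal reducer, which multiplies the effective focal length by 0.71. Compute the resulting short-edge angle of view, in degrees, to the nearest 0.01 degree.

Effective focal length f = 639 × 0.71 = 453.69 mm.
α = 2·arctan(15.6 / (2 × 453.69)) = 2·arctan(0.01719) ≈ 1.9699°.

1.97°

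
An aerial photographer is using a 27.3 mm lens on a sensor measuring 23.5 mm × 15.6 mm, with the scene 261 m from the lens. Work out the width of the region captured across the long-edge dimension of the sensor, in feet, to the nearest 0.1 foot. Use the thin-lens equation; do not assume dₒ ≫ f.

dₒ: 261 m = 261000 mm.
Similar triangles through the lens centre give W/dₒ = w/dᵢ; with 1/f = 1/dₒ + 1/dᵢ this gives W = w·(dₒ − f)/f.
W = 23.5 mm × (261000 − 27.3) / 27.3 = 23.5 × 9559.4396 ≈ 224646.830 mm = 224646.830/304.8 ft = 737.03 ft.

737.0 ft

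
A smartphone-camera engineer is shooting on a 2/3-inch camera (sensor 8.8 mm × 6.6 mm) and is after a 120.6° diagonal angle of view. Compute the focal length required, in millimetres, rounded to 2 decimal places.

3.14 mm

Sensor diagonal = √(8.8² + 6.6²) = √121.0000 ≈ 11.0000 mm.
From α = 2·arctan(d/2f) we get f = d / (2·tan(α/2)).
With d = 11.0000 mm and α/2 = 60.3°, tan(α/2) ≈ 1.75319, so f ≈ 11.0000 / 3.50637 ≈ 3.1371 mm.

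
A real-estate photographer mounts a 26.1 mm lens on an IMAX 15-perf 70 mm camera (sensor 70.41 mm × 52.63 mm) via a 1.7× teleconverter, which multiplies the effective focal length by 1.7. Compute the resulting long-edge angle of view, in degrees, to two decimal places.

Effective focal length f = 26.1 × 1.7 = 44.37 mm.
α = 2·arctan(70.41 / (2 × 44.37)) = 2·arctan(0.79344) ≈ 76.8599°.

76.86°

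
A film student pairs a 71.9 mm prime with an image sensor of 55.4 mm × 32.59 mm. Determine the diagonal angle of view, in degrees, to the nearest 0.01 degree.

48.17°

Sensor diagonal = √(55.4² + 32.59²) = √4131.2681 ≈ 64.2749 mm.
Angle of view α = 2·arctan(d/2f) with d = 64.2749 mm and f = 71.9 mm.
d/2f = 0.44697; arctan(0.44697) ≈ 24.0834°, so α ≈ 48.1669°.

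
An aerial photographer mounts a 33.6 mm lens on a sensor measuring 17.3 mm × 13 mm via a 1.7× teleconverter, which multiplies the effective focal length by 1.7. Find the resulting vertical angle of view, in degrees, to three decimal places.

12.984°

Effective focal length f = 33.6 × 1.7 = 57.12 mm.
α = 2·arctan(13 / (2 × 57.12)) = 2·arctan(0.11380) ≈ 12.9842°.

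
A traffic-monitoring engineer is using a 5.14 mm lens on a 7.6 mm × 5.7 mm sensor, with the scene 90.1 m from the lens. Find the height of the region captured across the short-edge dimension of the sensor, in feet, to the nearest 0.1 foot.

327.8 ft

dₒ: 90.1 m = 90100 mm.
Similar triangles through the lens centre give W/dₒ = h/dᵢ; with 1/f = 1/dₒ + 1/dᵢ this gives W = h·(dₒ − f)/f.
W = 5.7 mm × (90100 − 5.14) / 5.14 = 5.7 × 17528.1829 ≈ 99910.642 mm = 99910.642/304.8 ft = 327.791 ft.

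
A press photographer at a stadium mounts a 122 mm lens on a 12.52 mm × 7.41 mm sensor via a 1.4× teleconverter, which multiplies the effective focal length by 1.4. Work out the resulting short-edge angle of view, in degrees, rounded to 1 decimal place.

Effective focal length f = 122 × 1.4 = 170.8 mm.
α = 2·arctan(7.41 / (2 × 170.8)) = 2·arctan(0.02169) ≈ 2.4853°.

2.5°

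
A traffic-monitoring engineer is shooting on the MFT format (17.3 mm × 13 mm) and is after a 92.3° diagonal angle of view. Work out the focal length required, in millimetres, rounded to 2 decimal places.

10.39 mm

Sensor diagonal = √(17.3² + 13²) = √468.2900 ≈ 21.6400 mm.
From α = 2·arctan(d/2f) we get f = d / (2·tan(α/2)).
With d = 21.6400 mm and α/2 = 46.15°, tan(α/2) ≈ 1.04097, so f ≈ 21.6400 / 2.08194 ≈ 10.3942 mm.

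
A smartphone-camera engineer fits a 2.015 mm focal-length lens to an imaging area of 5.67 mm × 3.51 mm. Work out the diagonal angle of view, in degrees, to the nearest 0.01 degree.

117.71°

Sensor diagonal = √(5.67² + 3.51²) = √44.4690 ≈ 6.6685 mm.
Angle of view α = 2·arctan(d/2f) with d = 6.6685 mm and f = 2.015 mm.
d/2f = 1.65472; arctan(1.65472) ≈ 58.8540°, so α ≈ 117.7081°.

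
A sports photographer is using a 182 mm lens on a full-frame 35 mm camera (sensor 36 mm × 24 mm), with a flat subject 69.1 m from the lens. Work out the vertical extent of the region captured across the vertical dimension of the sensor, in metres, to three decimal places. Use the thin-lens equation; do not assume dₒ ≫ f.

9.088 m

dₒ: 69.1 m = 69100 mm.
Similar triangles through the lens centre give W/dₒ = h/dᵢ; with 1/f = 1/dₒ + 1/dᵢ this gives W = h·(dₒ − f)/f.
W = 24 mm × (69100 − 182) / 182 = 24 × 378.6703 ≈ 9088.088 mm = 9.08809 m.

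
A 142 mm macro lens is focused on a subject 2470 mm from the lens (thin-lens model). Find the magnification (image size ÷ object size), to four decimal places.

0.0610×

Thin lens: 1/f = 1/dₒ + 1/dᵢ → 1/dᵢ = 1/142 − 1/2470 = 0.0066374 mm⁻¹, so dᵢ ≈ 150.6615 mm.
Magnification m = dᵢ/dₒ = 150.6615/2470 ≈ 0.06100.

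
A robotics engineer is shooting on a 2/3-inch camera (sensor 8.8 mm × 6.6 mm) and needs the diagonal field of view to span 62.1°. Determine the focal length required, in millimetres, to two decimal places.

Sensor diagonal = √(8.8² + 6.6²) = √121.0000 ≈ 11.0000 mm.
From α = 2·arctan(d/2f) we get f = d / (2·tan(α/2)).
With d = 11.0000 mm and α/2 = 31.05°, tan(α/2) ≈ 0.60205, so f ≈ 11.0000 / 1.20410 ≈ 9.1355 mm.

9.14 mm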